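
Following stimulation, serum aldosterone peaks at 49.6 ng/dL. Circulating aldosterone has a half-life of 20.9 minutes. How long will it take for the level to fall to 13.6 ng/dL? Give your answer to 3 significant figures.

39.0 minutes

Fraction remaining = 13.6/49.6 ≈ 0.27419.
n = log₂(49.6/13.6) = ln(3.6471)/ln 2 ≈ 1.8667 half-lives.
t = n × t½ = 1.8667 × 20.9 ≈ 39.015 minutes.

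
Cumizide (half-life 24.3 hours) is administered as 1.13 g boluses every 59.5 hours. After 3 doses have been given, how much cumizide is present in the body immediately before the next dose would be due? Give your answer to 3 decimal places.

The 3 doses were given 178.5, 119, 59.5 hours ago.
Total = 1.13·(1/2)^(178.5/24.3) + 1.13·(1/2)^(119/24.3) + 1.13·(1/2)^(59.5/24.3)
      = 0.0069472 + 0.037923 + 0.20701 ≈ 0.25188 g.

0.252 g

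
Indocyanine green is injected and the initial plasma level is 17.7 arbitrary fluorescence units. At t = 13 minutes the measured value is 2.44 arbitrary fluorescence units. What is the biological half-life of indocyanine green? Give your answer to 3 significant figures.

A/A₀ = 2.44/17.7 ≈ 0.13785.
n = log₂(7.2541) ≈ 2.8588 half-lives elapsed in 13 minutes.
t½ = 13/2.8588 ≈ 4.5474 minutes.

4.55 minutes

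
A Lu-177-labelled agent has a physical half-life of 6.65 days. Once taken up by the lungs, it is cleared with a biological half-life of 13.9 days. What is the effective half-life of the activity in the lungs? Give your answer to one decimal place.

1/t_eff = 1/t_phys + 1/t_biol = 1/6.65 + 1/13.9 = 0.22232 per day.
t_eff = 6.65 × 13.9 / (6.65 + 13.9) ≈ 4.4981 days.

4.5 days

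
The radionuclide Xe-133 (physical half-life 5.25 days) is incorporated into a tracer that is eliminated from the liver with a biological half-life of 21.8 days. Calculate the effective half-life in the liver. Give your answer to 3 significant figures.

1/t_eff = 1/t_phys + 1/t_biol = 1/5.25 + 1/21.8 = 0.23635 per day.
t_eff = 5.25 × 21.8 / (5.25 + 21.8) ≈ 4.2311 days.

4.23 days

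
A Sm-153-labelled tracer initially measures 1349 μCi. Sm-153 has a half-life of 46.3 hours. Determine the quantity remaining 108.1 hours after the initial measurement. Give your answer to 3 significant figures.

Number of half-lives: n = 108.1/46.3 ≈ 2.3348.
Remaining = 1349 × (1/2)^2.3348 = 1349 × 0.19823 ≈ 267.41 μCi.

267 μCi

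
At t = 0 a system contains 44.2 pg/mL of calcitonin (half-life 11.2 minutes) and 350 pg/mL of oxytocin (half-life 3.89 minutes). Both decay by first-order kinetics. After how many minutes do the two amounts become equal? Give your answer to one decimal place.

17.8 minutes

Set 44.2·(1/2)^(t/11.2) = 350·(1/2)^(t/3.89).
Taking log₂: log₂(44.2/350) = t·(1/11.2 − 1/3.89).
log₂(0.12629) = -2.9852; 1/11.2 − 1/3.89 = -0.16778.
t = -2.9852 / -0.16778 ≈ 17.792 minutes.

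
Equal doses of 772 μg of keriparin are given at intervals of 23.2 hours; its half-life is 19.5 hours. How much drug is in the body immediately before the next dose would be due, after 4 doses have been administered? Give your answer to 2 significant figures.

580 μg

The 4 doses were given 92.8, 69.6, 46.4, 23.2 hours ago.
Total = 772·(1/2)^(92.8/19.5) + 772·(1/2)^(69.6/19.5) + 772·(1/2)^(46.4/19.5) + 772·(1/2)^(23.2/19.5)
      = 28.512 + 65.039 + 148.36 + 338.43 ≈ 580.34 μg.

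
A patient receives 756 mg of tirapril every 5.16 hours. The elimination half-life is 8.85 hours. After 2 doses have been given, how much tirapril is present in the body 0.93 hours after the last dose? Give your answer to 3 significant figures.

1170 mg

The 2 doses were given 6.09, 0.93 hours ago.
Total = 756·(1/2)^(6.09/8.85) + 756·(1/2)^(0.93/8.85)
      = 469.22 + 702.89 ≈ 1172.1 mg.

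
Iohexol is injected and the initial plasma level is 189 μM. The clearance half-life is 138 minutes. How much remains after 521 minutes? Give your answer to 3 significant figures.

13.8 μM

Number of half-lives: n = 521/138 ≈ 3.7754.
Remaining = 189 × (1/2)^3.7754 = 189 × 0.07303 ≈ 13.803 μM.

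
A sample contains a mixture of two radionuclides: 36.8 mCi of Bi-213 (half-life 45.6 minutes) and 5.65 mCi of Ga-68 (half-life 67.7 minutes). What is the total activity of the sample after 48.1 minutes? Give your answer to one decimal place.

21.2 mCi

Bi-213: 36.8 × (1/2)^(48.1/45.6) = 36.8 × (1/2)^1.0548 ≈ 17.714 mCi.
Ga-68: 5.65 × (1/2)^(48.1/67.7) = 5.65 × (1/2)^0.71049 ≈ 3.4528 mCi.
Total = 17.714 + 3.4528 ≈ 21.167 mCi.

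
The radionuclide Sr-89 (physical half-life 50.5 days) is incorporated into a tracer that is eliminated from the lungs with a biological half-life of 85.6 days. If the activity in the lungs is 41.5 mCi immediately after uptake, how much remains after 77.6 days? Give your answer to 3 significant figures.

1/t_eff = 1/t_phys + 1/t_biol = 1/50.5 + 1/85.6 = 0.031484 per day.
t_eff = 50.5 × 85.6 / (50.5 + 85.6) ≈ 31.762 days.
Remaining = 41.5 × (1/2)^(77.6/31.762) = 41.5 × (1/2)^2.4432 ≈ 7.631 mCi.

7.63 mCi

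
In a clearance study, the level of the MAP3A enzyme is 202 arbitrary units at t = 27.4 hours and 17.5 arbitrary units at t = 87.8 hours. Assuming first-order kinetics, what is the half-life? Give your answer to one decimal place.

Over Δt = 87.8 − 27.4 = 60.4 hours, the level fell by a factor of 202/17.5 ≈ 11.543.
n = log₂(11.543) ≈ 3.5289 half-lives, so t½ = 60.4/3.5289 ≈ 17.116 hours.

17.1 hours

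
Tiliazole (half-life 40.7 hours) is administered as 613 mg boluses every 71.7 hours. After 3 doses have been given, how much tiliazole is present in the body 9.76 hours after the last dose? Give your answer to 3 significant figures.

717 mg

The 3 doses were given 153.16, 81.46, 9.76 hours ago.
Total = 613·(1/2)^(153.16/40.7) + 613·(1/2)^(81.46/40.7) + 613·(1/2)^(9.76/40.7)
      = 45.148 + 153.09 + 519.13 ≈ 717.37 mg.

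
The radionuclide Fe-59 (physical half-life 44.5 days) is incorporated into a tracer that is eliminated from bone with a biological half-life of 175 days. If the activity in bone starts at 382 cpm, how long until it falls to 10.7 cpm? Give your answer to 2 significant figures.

1/t_eff = 1/t_phys + 1/t_biol = 1/44.5 + 1/175 = 0.028186 per day.
t_eff = 44.5 × 175 / (44.5 + 175) ≈ 35.478 days.
n = log₂(382/10.7) ≈ 5.1579; t = 5.1579 × 35.478 ≈ 182.99 days.

180 days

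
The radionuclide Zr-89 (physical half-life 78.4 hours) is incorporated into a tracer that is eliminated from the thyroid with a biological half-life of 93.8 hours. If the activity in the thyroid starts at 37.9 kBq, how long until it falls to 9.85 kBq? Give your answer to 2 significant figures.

1/t_eff = 1/t_phys + 1/t_biol = 1/78.4 + 1/93.8 = 0.023416 per hour.
t_eff = 78.4 × 93.8 / (78.4 + 93.8) ≈ 42.706 hours.
n = log₂(37.9/9.85) ≈ 1.944; t = 1.944 × 42.706 ≈ 83.02 hours.

83 hours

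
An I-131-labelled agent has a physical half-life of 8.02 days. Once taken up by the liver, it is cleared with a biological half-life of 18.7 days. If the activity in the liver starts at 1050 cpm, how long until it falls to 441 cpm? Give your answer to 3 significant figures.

1/t_eff = 1/t_phys + 1/t_biol = 1/8.02 + 1/18.7 = 0.17816 per day.
t_eff = 8.02 × 18.7 / (8.02 + 18.7) ≈ 5.6128 days.
n = log₂(1050/441) ≈ 1.2515; t = 1.2515 × 5.6128 ≈ 7.0246 days.

7.02 days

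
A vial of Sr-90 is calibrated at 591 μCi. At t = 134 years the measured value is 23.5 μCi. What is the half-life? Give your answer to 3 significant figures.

A/A₀ = 23.5/591 ≈ 0.039763.
n = log₂(25.149) ≈ 4.6524 half-lives elapsed in 134 years.
t½ = 134/4.6524 ≈ 28.802 years.

28.8 years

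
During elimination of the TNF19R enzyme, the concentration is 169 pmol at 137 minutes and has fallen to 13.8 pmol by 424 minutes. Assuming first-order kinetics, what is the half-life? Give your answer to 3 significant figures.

79.4 minutes

Over Δt = 424 − 137 = 287 minutes, the level fell by a factor of 169/13.8 ≈ 12.246.
n = log₂(12.246) ≈ 3.6143 half-lives, so t½ = 287/3.6143 ≈ 79.407 minutes.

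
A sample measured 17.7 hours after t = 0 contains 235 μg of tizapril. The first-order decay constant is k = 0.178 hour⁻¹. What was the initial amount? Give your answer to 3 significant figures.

5490 μg

t½ = ln 2 / k = 0.69315 / 0.178 ≈ 3.8941 hours.
Number of half-lives elapsed: n = 17.7/3.8941 ≈ 4.5454.
A₀ = A × 2^n = 235 × 2^4.5454 = 235 × 23.35 ≈ 5487.3 μg.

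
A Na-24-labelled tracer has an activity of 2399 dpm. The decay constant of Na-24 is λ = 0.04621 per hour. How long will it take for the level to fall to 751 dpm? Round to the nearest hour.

t½ = ln 2 / λ = 0.69315 / 0.04621 ≈ 15 hours.
Fraction remaining = 751/2399 ≈ 0.31305.
n = log₂(2399/751) = ln(3.1944)/ln 2 ≈ 1.6755 half-lives.
t = n × t½ = 1.6755 × 15 ≈ 25.133 hours.

25 hours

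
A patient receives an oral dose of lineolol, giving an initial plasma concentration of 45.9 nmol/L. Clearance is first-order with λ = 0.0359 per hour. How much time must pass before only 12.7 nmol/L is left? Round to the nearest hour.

t½ = ln 2 / λ = 0.69315 / 0.0359 ≈ 19.308 hours.
Fraction remaining = 12.7/45.9 ≈ 0.27669.
n = log₂(45.9/12.7) = ln(3.6142)/ln 2 ≈ 1.8537 half-lives.
t = n × t½ = 1.8537 × 19.308 ≈ 35.79 hours.

36 hours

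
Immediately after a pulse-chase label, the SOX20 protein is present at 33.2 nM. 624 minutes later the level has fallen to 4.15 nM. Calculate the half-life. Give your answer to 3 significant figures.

208 minutes

A/A₀ = 4.15/33.2 ≈ 0.125.
n = log₂(8) ≈ 3 half-lives elapsed in 624 minutes.
t½ = 624/3 ≈ 208 minutes.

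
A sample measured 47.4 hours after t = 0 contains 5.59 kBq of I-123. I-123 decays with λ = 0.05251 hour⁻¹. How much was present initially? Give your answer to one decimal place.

t½ = ln 2 / λ = 0.69315 / 0.05251 ≈ 13.2 hours.
Number of half-lives elapsed: n = 47.4/13.2 ≈ 3.5908.
A₀ = A × 2^n = 5.59 × 2^3.5908 = 5.59 × 12.049 ≈ 67.353 kBq.

67.4 kBq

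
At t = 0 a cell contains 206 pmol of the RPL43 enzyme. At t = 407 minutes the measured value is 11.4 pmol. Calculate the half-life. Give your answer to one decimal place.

A/A₀ = 11.4/206 ≈ 0.05534.
n = log₂(18.07) ≈ 4.1755 half-lives elapsed in 407 minutes.
t½ = 407/4.1755 ≈ 97.472 minutes.

97.5 minutes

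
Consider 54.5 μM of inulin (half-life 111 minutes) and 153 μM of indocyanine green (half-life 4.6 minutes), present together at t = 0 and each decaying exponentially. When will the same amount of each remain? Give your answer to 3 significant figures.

Set 54.5·(1/2)^(t/111) = 153·(1/2)^(t/4.6).
Taking log₂: log₂(54.5/153) = t·(1/111 − 1/4.6).
log₂(0.35621) = -1.4892; 1/111 − 1/4.6 = -0.20838.
t = -1.4892 / -0.20838 ≈ 7.1465 minutes.

7.15 minutes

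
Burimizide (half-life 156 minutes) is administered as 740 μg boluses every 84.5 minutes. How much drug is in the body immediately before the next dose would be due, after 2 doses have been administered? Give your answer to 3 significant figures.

858 μg

The 2 doses were given 169, 84.5 minutes ago.
Total = 740·(1/2)^(169/156) + 740·(1/2)^(84.5/156)
      = 349.23 + 508.36 ≈ 857.6 μg.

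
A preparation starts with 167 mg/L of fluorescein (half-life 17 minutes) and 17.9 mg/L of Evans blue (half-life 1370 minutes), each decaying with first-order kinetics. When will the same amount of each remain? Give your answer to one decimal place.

55.5 minutes

Set 167·(1/2)^(t/17) = 17.9·(1/2)^(t/1370).
Taking log₂: log₂(167/17.9) = t·(1/17 − 1/1370).
log₂(9.3296) = 3.2218; 1/17 − 1/1370 = 0.058094.
t = 3.2218 / 0.058094 ≈ 55.459 minutes.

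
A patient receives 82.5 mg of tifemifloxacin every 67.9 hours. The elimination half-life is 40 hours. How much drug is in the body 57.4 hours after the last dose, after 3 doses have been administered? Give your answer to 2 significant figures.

The 3 doses were given 193.2, 125.3, 57.4 hours ago.
Total = 82.5·(1/2)^(193.2/40) + 82.5·(1/2)^(125.3/40) + 82.5·(1/2)^(57.4/40)
      = 2.9005 + 9.4076 + 30.512 ≈ 42.82 mg.

43 mg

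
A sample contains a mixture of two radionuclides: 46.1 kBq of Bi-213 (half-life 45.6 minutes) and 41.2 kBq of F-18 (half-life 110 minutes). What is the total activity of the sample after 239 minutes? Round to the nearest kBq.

10 kBq

Bi-213: 46.1 × (1/2)^(239/45.6) = 46.1 × (1/2)^5.2412 ≈ 1.2188 kBq.
F-18: 41.2 × (1/2)^(239/110) = 41.2 × (1/2)^2.1727 ≈ 9.1378 kBq.
Total = 1.2188 + 9.1378 ≈ 10.357 kBq.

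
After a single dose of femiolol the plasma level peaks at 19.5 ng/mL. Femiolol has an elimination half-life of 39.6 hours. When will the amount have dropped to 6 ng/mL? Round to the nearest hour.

67 hours

Fraction remaining = 6/19.5 ≈ 0.30769.
n = log₂(19.5/6) = ln(3.25)/ln 2 ≈ 1.7004 half-lives.
t = n × t½ = 1.7004 × 39.6 ≈ 67.337 hours.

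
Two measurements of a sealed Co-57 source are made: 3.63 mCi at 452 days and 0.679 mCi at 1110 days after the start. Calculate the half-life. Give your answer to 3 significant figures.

Over Δt = 1110 − 452 = 658 days, the level fell by a factor of 3.63/0.679 ≈ 5.3461.
n = log₂(5.3461) ≈ 2.4185 half-lives, so t½ = 658/2.4185 ≈ 272.07 days.

272 days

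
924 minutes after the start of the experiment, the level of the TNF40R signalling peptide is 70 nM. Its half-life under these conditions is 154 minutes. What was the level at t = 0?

Number of half-lives elapsed: n = 924/154 ≈ 6.
A₀ = A × 2^n = 70 × 2^6 = 70 × 64 ≈ 4480 nM.

4480 nM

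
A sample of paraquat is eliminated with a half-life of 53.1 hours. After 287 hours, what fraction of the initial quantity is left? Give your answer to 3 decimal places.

0.024

n = 287/53.1 ≈ 5.4049 half-lives.
Fraction remaining = (1/2)^5.4049 ≈ 0.023603.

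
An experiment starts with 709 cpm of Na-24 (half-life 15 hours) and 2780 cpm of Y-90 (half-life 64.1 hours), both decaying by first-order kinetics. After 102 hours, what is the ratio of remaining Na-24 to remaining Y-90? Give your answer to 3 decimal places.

0.007

Na-24: 709 × (1/2)^(102/15) = 709 × (1/2)^6.8 ≈ 6.3627 cpm.
Y-90: 2780 × (1/2)^(102/64.1) = 2780 × (1/2)^1.5913 ≈ 922.63 cpm.
Ratio ≈ 6.3627 / 922.63 ≈ 0.0068963.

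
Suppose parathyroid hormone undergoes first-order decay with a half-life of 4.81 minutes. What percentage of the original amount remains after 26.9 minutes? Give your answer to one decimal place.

n = 26.9/4.81 ≈ 5.5925 half-lives.
Fraction remaining = (1/2)^5.5925 ≈ 0.020725, i.e. 2.0725%.

2.1%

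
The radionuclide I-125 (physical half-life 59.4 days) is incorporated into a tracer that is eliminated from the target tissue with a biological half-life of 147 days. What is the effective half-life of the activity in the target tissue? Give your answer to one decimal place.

1/t_eff = 1/t_phys + 1/t_biol = 1/59.4 + 1/147 = 0.023638 per day.
t_eff = 59.4 × 147 / (59.4 + 147) ≈ 42.305 days.

42.3 days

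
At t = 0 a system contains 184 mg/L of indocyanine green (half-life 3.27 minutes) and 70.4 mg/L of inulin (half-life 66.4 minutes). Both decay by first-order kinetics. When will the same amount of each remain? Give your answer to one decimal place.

Set 184·(1/2)^(t/3.27) = 70.4·(1/2)^(t/66.4).
Taking log₂: log₂(184/70.4) = t·(1/3.27 − 1/66.4).
log₂(2.6136) = 1.3861; 1/3.27 − 1/66.4 = 0.29075.
t = 1.3861 / 0.29075 ≈ 4.7672 minutes.

4.8 minutes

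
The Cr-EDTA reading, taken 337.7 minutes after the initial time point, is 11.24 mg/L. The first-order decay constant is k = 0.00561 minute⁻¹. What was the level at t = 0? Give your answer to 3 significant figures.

74.7 mg/L

t½ = ln 2 / k = 0.69315 / 0.00561 ≈ 123.56 minutes.
Number of half-lives elapsed: n = 337.7/123.56 ≈ 2.7332.
A₀ = A × 2^n = 11.24 × 2^2.7332 = 11.24 × 6.6492 ≈ 74.737 mg/L.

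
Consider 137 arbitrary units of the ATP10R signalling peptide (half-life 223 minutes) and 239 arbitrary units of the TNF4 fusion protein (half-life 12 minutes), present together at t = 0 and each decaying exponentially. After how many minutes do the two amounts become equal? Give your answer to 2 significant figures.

Set 137·(1/2)^(t/223) = 239·(1/2)^(t/12).
Taking log₂: log₂(137/239) = t·(1/223 − 1/12).
log₂(0.57322) = -0.80283; 1/223 − 1/12 = -0.078849.
t = -0.80283 / -0.078849 ≈ 10.182 minutes.

10 minutes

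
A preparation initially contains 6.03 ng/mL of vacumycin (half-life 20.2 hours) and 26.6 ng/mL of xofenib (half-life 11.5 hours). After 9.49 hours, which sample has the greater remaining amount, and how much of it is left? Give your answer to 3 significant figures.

xofenib, 15.0 ng/mL

vacumycin: 6.03 × (1/2)^0.4698 ≈ 4.354 ng/mL.
xofenib: 26.6 × (1/2)^0.82522 ≈ 15.013 ng/mL.
Xofenib has more remaining, at ≈ 15.013 ng/mL.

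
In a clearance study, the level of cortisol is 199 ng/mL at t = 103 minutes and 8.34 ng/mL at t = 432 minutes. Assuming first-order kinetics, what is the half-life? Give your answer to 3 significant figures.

Over Δt = 432 − 103 = 329 minutes, the level fell by a factor of 199/8.34 ≈ 23.861.
n = log₂(23.861) ≈ 4.5766 half-lives, so t½ = 329/4.5766 ≈ 71.888 minutes.

71.9 minutes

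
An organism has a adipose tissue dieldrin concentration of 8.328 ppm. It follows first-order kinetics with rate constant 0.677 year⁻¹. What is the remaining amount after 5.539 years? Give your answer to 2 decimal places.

0.20 ppm

t½ = ln 2 / λ = 0.69315 / 0.677 ≈ 1.0239 years.
Number of half-lives: n = 5.539/1.0239 ≈ 5.41.
Remaining = 8.328 × (1/2)^5.41 = 8.328 × 0.02352 ≈ 0.19587 ppm.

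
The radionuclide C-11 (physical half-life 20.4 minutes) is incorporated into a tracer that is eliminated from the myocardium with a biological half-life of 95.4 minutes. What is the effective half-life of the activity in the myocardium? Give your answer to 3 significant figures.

16.8 minutes

1/t_eff = 1/t_phys + 1/t_biol = 1/20.4 + 1/95.4 = 0.059502 per minute.
t_eff = 20.4 × 95.4 / (20.4 + 95.4) ≈ 16.806 minutes.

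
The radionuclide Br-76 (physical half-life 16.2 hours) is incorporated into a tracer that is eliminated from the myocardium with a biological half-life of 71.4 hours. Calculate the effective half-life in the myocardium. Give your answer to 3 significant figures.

13.2 hours

1/t_eff = 1/t_phys + 1/t_biol = 1/16.2 + 1/71.4 = 0.075734 per hour.
t_eff = 16.2 × 71.4 / (16.2 + 71.4) ≈ 13.204 hours.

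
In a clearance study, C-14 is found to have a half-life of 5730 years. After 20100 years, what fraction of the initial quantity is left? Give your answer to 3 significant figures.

0.0879

n = 20100/5730 ≈ 3.5079 half-lives.
Fraction remaining = (1/2)^3.5079 ≈ 0.087909.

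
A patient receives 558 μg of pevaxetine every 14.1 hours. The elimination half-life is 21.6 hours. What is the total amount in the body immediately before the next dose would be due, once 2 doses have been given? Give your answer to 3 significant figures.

581 μg

The 2 doses were given 28.2, 14.1 hours ago.
Total = 558·(1/2)^(28.2/21.6) + 558·(1/2)^(14.1/21.6)
      = 225.75 + 354.92 ≈ 580.67 μg.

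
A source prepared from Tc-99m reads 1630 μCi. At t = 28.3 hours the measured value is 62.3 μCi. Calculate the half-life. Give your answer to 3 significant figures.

6.01 hours

A/A₀ = 62.3/1630 ≈ 0.038221.
n = log₂(26.164) ≈ 4.7095 half-lives elapsed in 28.3 hours.
t½ = 28.3/4.7095 ≈ 6.0091 hours.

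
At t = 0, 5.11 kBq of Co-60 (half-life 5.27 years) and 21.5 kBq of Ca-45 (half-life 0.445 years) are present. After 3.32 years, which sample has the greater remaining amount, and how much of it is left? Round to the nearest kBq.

Co-60: 5.11 × (1/2)^0.62998 ≈ 3.302 kBq.
Ca-45: 21.5 × (1/2)^7.4607 ≈ 0.12205 kBq.
Co-60 has more remaining, at ≈ 3.302 kBq.

Co-60, 3 kBq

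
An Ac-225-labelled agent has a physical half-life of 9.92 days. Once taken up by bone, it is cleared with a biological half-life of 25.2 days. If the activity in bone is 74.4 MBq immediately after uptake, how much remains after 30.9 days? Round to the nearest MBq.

1/t_eff = 1/t_phys + 1/t_biol = 1/9.92 + 1/25.2 = 0.14049 per day.
t_eff = 9.92 × 25.2 / (9.92 + 25.2) ≈ 7.118 days.
Remaining = 74.4 × (1/2)^(30.9/7.118) = 74.4 × (1/2)^4.3411 ≈ 3.6709 MBq.

4 MBq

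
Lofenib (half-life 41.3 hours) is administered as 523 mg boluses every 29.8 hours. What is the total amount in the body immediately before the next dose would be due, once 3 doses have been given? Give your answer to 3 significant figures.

The 3 doses were given 89.4, 59.6, 29.8 hours ago.
Total = 523·(1/2)^(89.4/41.3) + 523·(1/2)^(59.6/41.3) + 523·(1/2)^(29.8/41.3)
      = 116.65 + 192.35 + 317.17 ≈ 626.17 mg.

626 mg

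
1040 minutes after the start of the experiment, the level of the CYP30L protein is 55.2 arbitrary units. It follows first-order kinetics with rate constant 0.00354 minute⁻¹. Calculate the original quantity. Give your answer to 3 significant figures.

2190 arbitrary units

t½ = ln 2 / k = 0.69315 / 0.00354 ≈ 195.8 minutes.
Number of half-lives elapsed: n = 1040/195.8 ≈ 5.3114.
A₀ = A × 2^n = 55.2 × 2^5.3114 = 55.2 × 39.71 ≈ 2192 arbitrary units.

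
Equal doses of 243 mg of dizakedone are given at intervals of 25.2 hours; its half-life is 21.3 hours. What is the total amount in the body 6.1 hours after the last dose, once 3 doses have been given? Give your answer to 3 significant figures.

326 mg

The 3 doses were given 56.5, 31.3, 6.1 hours ago.
Total = 243·(1/2)^(56.5/21.3) + 243·(1/2)^(31.3/21.3) + 243·(1/2)^(6.1/21.3)
      = 38.646 + 87.75 + 199.25 ≈ 325.64 mg.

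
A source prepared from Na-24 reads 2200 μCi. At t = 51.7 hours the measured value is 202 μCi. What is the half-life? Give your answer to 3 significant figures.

A/A₀ = 202/2200 ≈ 0.091818.
n = log₂(10.891) ≈ 3.4451 half-lives elapsed in 51.7 hours.
t½ = 51.7/3.4451 ≈ 15.007 hours.

15.0 hours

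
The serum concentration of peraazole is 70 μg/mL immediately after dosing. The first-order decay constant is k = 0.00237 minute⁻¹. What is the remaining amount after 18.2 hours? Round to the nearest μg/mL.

5 μg/mL

t½ = ln 2 / k = 0.69315 / 0.00237 ≈ 292.47 minutes.
Convert the elapsed time: 18.2 hours = 1092 minutes.
Number of half-lives: n = 1092/292.47 ≈ 3.7338.
Remaining = 70 × (1/2)^3.7338 = 70 × 0.075167 ≈ 5.2617 μg/mL.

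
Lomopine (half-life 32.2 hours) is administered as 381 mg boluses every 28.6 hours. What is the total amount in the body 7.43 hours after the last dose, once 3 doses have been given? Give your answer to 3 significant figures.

The 3 doses were given 64.63, 36.03, 7.43 hours ago.
Total = 381·(1/2)^(64.63/32.2) + 381·(1/2)^(36.03/32.2) + 381·(1/2)^(7.43/32.2)
      = 94.78 + 175.42 + 324.69 ≈ 594.89 mg.

595 mg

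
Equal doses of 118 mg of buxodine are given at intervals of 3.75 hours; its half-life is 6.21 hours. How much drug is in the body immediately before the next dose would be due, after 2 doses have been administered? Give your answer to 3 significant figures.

The 2 doses were given 7.5, 3.75 hours ago.
Total = 118·(1/2)^(7.5/6.21) + 118·(1/2)^(3.75/6.21)
      = 51.088 + 77.643 ≈ 128.73 mg.

129 mg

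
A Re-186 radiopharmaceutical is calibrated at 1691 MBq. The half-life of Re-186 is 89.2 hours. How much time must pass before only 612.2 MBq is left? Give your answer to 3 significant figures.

Fraction remaining = 612.2/1691 ≈ 0.36203.
n = log₂(1691/612.2) = ln(2.7622)/ln 2 ≈ 1.4658 half-lives.
t = n × t½ = 1.4658 × 89.2 ≈ 130.75 hours.

131 hours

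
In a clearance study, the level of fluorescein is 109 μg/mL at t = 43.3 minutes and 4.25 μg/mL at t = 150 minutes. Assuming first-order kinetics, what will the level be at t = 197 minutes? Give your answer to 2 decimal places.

1.02 μg/mL

Over Δt = 150 − 43.3 = 106.7 minutes, the level fell by a factor of 109/4.25 ≈ 25.647.
n = log₂(25.647) ≈ 4.6807 half-lives, so t½ = 106.7/4.6807 ≈ 22.796 minutes.
From t = 150 to t = 197: 4.25 × (1/2)^((197−150)/22.796) ≈ 1.0179 μg/mL.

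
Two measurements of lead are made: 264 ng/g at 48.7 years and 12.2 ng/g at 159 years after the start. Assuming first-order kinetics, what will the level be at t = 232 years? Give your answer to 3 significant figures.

Over Δt = 159 − 48.7 = 110.3 years, the level fell by a factor of 264/12.2 ≈ 21.639.
n = log₂(21.639) ≈ 4.4356 half-lives, so t½ = 110.3/4.4356 ≈ 24.867 years.
From t = 159 to t = 232: 12.2 × (1/2)^((232−159)/24.867) ≈ 1.5946 ng/g.

1.59 ng/g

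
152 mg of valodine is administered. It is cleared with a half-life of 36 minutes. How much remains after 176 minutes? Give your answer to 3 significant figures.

Number of half-lives: n = 176/36 ≈ 4.8889.
Remaining = 152 × (1/2)^4.8889 = 152 × 0.033752 ≈ 5.1303 mg.

5.13 mg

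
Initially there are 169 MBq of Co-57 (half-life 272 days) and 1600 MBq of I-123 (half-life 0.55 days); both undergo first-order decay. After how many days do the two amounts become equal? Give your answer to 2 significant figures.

1.8 days

Set 169·(1/2)^(t/272) = 1600·(1/2)^(t/0.55).
Taking log₂: log₂(169/1600) = t·(1/272 − 1/0.55).
log₂(0.10562) = -3.243; 1/272 − 1/0.55 = -1.8145.
t = -3.243 / -1.8145 ≈ 1.7873 days.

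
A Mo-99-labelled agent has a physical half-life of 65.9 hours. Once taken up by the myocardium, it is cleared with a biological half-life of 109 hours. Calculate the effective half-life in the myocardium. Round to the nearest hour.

1/t_eff = 1/t_phys + 1/t_biol = 1/65.9 + 1/109 = 0.024349 per hour.
t_eff = 65.9 × 109 / (65.9 + 109) ≈ 41.07 hours.

41 hours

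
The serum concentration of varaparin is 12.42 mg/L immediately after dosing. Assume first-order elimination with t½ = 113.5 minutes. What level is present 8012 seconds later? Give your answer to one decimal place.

Convert the elapsed time: 8012 seconds = 133.533 minutes.
Number of half-lives: n = 133.533/113.5 ≈ 1.1765.
Remaining = 12.42 × (1/2)^1.1765 = 12.42 × 0.44242 ≈ 5.4949 mg/L.

5.5 mg/L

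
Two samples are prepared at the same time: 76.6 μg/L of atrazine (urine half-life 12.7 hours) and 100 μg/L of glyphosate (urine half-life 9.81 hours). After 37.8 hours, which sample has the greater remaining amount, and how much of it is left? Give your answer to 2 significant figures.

atrazine, 9.7 μg/L

atrazine: 76.6 × (1/2)^2.9764 ≈ 9.7331 μg/L.
glyphosate: 100 × (1/2)^3.8532 ≈ 6.9194 μg/L.
Atrazine has more remaining, at ≈ 9.7331 μg/L.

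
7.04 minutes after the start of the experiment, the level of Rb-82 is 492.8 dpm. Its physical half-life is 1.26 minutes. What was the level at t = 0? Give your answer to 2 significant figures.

24000 dpm

Number of half-lives elapsed: n = 7.04/1.26 ≈ 5.5873.
A₀ = A × 2^n = 492.8 × 2^5.5873 = 492.8 × 48.078 ≈ 23693 dpm.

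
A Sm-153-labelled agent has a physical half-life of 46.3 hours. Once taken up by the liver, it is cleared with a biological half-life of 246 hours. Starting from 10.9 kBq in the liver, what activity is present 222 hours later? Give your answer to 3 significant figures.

0.210 kBq

1/t_eff = 1/t_phys + 1/t_biol = 1/46.3 + 1/246 = 0.025663 per hour.
t_eff = 46.3 × 246 / (46.3 + 246) ≈ 38.966 hours.
Remaining = 10.9 × (1/2)^(222/38.966) = 10.9 × (1/2)^5.6973 ≈ 0.21008 kBq.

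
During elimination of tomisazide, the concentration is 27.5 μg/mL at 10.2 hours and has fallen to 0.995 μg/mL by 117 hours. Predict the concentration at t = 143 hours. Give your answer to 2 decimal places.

0.44 μg/mL

Over Δt = 117 − 10.2 = 106.8 hours, the level fell by a factor of 27.5/0.995 ≈ 27.638.
n = log₂(27.638) ≈ 4.7886 half-lives, so t½ = 106.8/4.7886 ≈ 22.303 hours.
From t = 117 to t = 143: 0.995 × (1/2)^((143−117)/22.303) ≈ 0.4435 μg/mL.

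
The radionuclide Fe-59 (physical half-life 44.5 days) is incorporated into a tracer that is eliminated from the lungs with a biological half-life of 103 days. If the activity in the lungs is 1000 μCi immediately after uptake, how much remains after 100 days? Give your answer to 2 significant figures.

1/t_eff = 1/t_phys + 1/t_biol = 1/44.5 + 1/103 = 0.032181 per day.
t_eff = 44.5 × 103 / (44.5 + 103) ≈ 31.075 days.
Remaining = 1000 × (1/2)^(100/31.075) = 1000 × (1/2)^3.2181 ≈ 107.46 μCi.

110 μCi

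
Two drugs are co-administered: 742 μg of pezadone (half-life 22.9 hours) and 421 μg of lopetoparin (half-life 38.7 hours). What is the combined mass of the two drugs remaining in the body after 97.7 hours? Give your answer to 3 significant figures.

pezadone: 742 × (1/2)^(97.7/22.9) = 742 × (1/2)^4.2664 ≈ 38.556 μg.
lopetoparin: 421 × (1/2)^(97.7/38.7) = 421 × (1/2)^2.5245 ≈ 73.167 μg.
Total = 38.556 + 73.167 ≈ 111.72 μg.

112 μg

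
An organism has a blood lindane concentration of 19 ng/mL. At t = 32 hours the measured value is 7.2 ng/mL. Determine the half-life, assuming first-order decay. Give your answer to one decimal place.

A/A₀ = 7.2/19 ≈ 0.37895.
n = log₂(2.6389) ≈ 1.3999 half-lives elapsed in 32 hours.
t½ = 32/1.3999 ≈ 22.858 hours.

22.9 hours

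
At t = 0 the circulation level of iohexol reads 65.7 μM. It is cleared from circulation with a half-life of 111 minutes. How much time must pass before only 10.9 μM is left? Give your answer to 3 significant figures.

288 minutes

Fraction remaining = 10.9/65.7 ≈ 0.16591.
n = log₂(65.7/10.9) = ln(6.0275)/ln 2 ≈ 2.5916 half-lives.
t = n × t½ = 2.5916 × 111 ≈ 287.66 minutes.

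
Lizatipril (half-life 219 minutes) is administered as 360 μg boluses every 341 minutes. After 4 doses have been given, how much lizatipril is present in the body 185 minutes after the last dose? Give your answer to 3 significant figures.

The 4 doses were given 1208, 867, 526, 185 minutes ago.
Total = 360·(1/2)^(1208/219) + 360·(1/2)^(867/219) + 360·(1/2)^(526/219) + 360·(1/2)^(185/219)
      = 7.8673 + 23.15 + 68.121 + 200.45 ≈ 299.59 μg.

300 μg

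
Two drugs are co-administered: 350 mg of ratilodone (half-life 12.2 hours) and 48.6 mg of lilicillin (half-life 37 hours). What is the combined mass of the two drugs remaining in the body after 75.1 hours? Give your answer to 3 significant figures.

ratilodone: 350 × (1/2)^(75.1/12.2) = 350 × (1/2)^6.1557 ≈ 4.9092 mg.
lilicillin: 48.6 × (1/2)^(75.1/37) = 48.6 × (1/2)^2.0297 ≈ 11.902 mg.
Total = 4.9092 + 11.902 ≈ 16.811 mg.

16.8 mg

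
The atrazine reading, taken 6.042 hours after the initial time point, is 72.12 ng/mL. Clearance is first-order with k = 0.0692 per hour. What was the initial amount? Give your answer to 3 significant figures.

t½ = ln 2 / k = 0.69315 / 0.0692 ≈ 10.017 hours.
Number of half-lives elapsed: n = 6.042/10.017 ≈ 0.6032.
A₀ = A × 2^n = 72.12 × 2^0.6032 = 72.12 × 1.5191 ≈ 109.56 ng/mL.

110 ng/mL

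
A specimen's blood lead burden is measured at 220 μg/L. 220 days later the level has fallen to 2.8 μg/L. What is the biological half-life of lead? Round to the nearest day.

A/A₀ = 2.8/220 ≈ 0.012727.
n = log₂(78.571) ≈ 6.2959 half-lives elapsed in 220 days.
t½ = 220/6.2959 ≈ 34.943 days.

35 days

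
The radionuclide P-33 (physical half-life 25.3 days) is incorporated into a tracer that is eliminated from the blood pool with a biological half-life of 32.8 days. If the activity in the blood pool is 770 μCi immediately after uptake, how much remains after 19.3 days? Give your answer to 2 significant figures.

300 μCi

1/t_eff = 1/t_phys + 1/t_biol = 1/25.3 + 1/32.8 = 0.070013 per day.
t_eff = 25.3 × 32.8 / (25.3 + 32.8) ≈ 14.283 days.
Remaining = 770 × (1/2)^(19.3/14.283) = 770 × (1/2)^1.3513 ≈ 301.8 μCi.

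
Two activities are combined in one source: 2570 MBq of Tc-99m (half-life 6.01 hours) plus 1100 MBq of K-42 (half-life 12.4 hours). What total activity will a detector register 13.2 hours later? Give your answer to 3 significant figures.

Tc-99m: 2570 × (1/2)^(13.2/6.01) = 2570 × (1/2)^2.1963 ≈ 560.75 MBq.
K-42: 1100 × (1/2)^(13.2/12.4) = 1100 × (1/2)^1.0645 ≈ 525.95 MBq.
Total = 560.75 + 525.95 ≈ 1086.7 MBq.

1090 MBq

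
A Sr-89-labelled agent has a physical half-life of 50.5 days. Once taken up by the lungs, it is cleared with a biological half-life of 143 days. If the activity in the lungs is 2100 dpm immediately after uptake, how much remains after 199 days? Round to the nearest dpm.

52 dpm

1/t_eff = 1/t_phys + 1/t_biol = 1/50.5 + 1/143 = 0.026795 per day.
t_eff = 50.5 × 143 / (50.5 + 143) ≈ 37.32 days.
Remaining = 2100 × (1/2)^(199/37.32) = 2100 × (1/2)^5.3322 ≈ 52.127 dpm.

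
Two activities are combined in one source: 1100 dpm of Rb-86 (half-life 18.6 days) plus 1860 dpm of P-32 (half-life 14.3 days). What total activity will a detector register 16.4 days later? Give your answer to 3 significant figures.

1440 dpm

Rb-86: 1100 × (1/2)^(16.4/18.6) = 1100 × (1/2)^0.88172 ≈ 596.99 dpm.
P-32: 1860 × (1/2)^(16.4/14.3) = 1860 × (1/2)^1.1469 ≈ 839.99 dpm.
Total = 596.99 + 839.99 ≈ 1437 dpm.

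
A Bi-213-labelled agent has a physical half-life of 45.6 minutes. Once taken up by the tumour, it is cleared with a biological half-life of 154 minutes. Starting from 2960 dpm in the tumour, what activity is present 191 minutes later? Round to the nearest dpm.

1/t_eff = 1/t_phys + 1/t_biol = 1/45.6 + 1/154 = 0.028423 per minute.
t_eff = 45.6 × 154 / (45.6 + 154) ≈ 35.182 minutes.
Remaining = 2960 × (1/2)^(191/35.182) = 2960 × (1/2)^5.4289 ≈ 68.714 dpm.

69 dpm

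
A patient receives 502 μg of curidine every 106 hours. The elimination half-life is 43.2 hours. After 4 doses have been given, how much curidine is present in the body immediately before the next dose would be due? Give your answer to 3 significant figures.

The 4 doses were given 424, 318, 212, 106 hours ago.
Total = 502·(1/2)^(424/43.2) + 502·(1/2)^(318/43.2) + 502·(1/2)^(212/43.2) + 502·(1/2)^(106/43.2)
      = 0.55738 + 3.0534 + 16.727 + 91.636 ≈ 111.97 μg.

112 μg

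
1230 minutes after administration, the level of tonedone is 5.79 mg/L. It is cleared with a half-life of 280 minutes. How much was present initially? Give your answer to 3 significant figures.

122 mg/L

Number of half-lives elapsed: n = 1230/280 ≈ 4.3929.
A₀ = A × 2^n = 5.79 × 2^4.3929 = 5.79 × 21.008 ≈ 121.64 mg/L.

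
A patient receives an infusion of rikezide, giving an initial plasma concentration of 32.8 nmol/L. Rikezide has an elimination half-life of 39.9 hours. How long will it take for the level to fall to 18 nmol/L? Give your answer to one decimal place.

Fraction remaining = 18/32.8 ≈ 0.54878.
n = log₂(32.8/18) = ln(1.8222)/ln 2 ≈ 0.8657 half-lives.
t = n × t½ = 0.8657 × 39.9 ≈ 34.541 hours.

34.5 hours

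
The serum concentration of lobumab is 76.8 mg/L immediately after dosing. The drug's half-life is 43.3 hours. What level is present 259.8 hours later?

1.2 mg/L

Elapsed time is 6 half-lives (259.8/43.3).
Each half-life halves the amount: 76.8 × (1/2)^6 = 76.8/64 = 1.2 mg/L.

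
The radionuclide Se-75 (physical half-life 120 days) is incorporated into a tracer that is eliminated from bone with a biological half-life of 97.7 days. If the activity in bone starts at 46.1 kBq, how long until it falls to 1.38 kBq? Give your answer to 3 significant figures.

1/t_eff = 1/t_phys + 1/t_biol = 1/120 + 1/97.7 = 0.018569 per day.
t_eff = 120 × 97.7 / (120 + 97.7) ≈ 53.854 days.
n = log₂(46.1/1.38) ≈ 5.062; t = 5.062 × 53.854 ≈ 272.61 days.

273 days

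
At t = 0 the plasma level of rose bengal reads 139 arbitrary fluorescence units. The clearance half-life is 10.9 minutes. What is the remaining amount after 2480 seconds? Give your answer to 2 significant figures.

10 arbitrary fluorescence units

Convert the elapsed time: 2480 seconds = 41.3333 minutes.
Number of half-lives: n = 41.3333/10.9 ≈ 3.792.
Remaining = 139 × (1/2)^3.792 = 139 × 0.07219 ≈ 10.034 arbitrary fluorescence units.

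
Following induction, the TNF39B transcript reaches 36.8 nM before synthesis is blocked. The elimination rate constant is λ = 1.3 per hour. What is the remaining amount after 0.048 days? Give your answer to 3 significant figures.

t½ = ln 2 / λ = 0.69315 / 1.3 ≈ 0.53319 hours.
Convert the elapsed time: 0.048 days = 1.152 hours.
Number of half-lives: n = 1.152/0.53319 ≈ 2.1606.
Remaining = 36.8 × (1/2)^2.1606 = 36.8 × 0.22367 ≈ 8.2309 nM.

8.23 nM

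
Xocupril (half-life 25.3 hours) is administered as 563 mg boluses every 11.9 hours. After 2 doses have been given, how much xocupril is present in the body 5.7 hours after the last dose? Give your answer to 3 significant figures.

829 mg

The 2 doses were given 17.6, 5.7 hours ago.
Total = 563·(1/2)^(17.6/25.3) + 563·(1/2)^(5.7/25.3)
      = 347.61 + 481.6 ≈ 829.21 mg.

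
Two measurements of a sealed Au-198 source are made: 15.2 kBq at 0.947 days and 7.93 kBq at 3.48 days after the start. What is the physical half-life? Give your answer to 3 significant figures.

Over Δt = 3.48 − 0.947 = 2.533 days, the level fell by a factor of 15.2/7.93 ≈ 1.9168.
n = log₂(1.9168) ≈ 0.93868 half-lives, so t½ = 2.533/0.93868 ≈ 2.6985 days.

2.70 days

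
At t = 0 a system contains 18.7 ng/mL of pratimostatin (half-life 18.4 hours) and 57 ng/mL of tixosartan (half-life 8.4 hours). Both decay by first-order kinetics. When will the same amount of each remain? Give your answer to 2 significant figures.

25 hours

Set 18.7·(1/2)^(t/18.4) = 57·(1/2)^(t/8.4).
Taking log₂: log₂(18.7/57) = t·(1/18.4 − 1/8.4).
log₂(0.32807) = -1.6079; 1/18.4 − 1/8.4 = -0.0647.
t = -1.6079 / -0.0647 ≈ 24.852 hours.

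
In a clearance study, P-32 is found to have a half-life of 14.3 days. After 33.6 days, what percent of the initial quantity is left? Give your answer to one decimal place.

19.6%

n = 33.6/14.3 ≈ 2.3497 half-lives.
Fraction remaining = (1/2)^2.3497 ≈ 0.19619, i.e. 19.619%.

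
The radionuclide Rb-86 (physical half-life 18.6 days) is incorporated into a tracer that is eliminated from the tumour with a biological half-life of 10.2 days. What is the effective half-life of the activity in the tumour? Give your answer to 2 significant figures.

1/t_eff = 1/t_phys + 1/t_biol = 1/18.6 + 1/10.2 = 0.1518 per day.
t_eff = 18.6 × 10.2 / (18.6 + 10.2) ≈ 6.5875 days.

6.6 days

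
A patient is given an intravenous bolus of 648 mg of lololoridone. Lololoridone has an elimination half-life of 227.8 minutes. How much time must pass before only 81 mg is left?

683.4 minutes

81/648 = 1/8, so 3 half-lives have elapsed.
t = 3 × 227.8 = 683.4 minutes.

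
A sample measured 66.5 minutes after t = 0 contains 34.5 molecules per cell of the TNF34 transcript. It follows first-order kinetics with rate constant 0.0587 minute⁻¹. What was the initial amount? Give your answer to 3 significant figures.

1710 molecules per cell

t½ = ln 2 / λ = 0.69315 / 0.0587 ≈ 11.808 minutes.
Number of half-lives elapsed: n = 66.5/11.808 ≈ 5.6316.
A₀ = A × 2^n = 34.5 × 2^5.6316 = 34.5 × 49.578 ≈ 1710.4 molecules per cell.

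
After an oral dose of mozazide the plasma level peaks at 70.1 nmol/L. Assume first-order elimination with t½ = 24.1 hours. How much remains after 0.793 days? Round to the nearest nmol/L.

41 nmol/L

Convert the elapsed time: 0.793 days = 19.032 hours.
Number of half-lives: n = 19.032/24.1 ≈ 0.78971.
Remaining = 70.1 × (1/2)^0.78971 = 70.1 × 0.57846 ≈ 40.55 nmol/L.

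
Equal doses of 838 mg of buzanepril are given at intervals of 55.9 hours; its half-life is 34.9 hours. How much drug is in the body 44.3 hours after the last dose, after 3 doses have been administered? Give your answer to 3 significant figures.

500 mg

The 3 doses were given 156.1, 100.2, 44.3 hours ago.
Total = 838·(1/2)^(156.1/34.9) + 838·(1/2)^(100.2/34.9) + 838·(1/2)^(44.3/34.9)
      = 37.74 + 114.54 + 347.64 ≈ 499.93 mg.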